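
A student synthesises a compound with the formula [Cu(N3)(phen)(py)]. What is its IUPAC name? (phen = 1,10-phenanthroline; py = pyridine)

There is no counter-ion, so the complex is neutral overall.
Ligand charges: 1×1,10-phenanthroline (neutral), 1×azido (-1 each), 1×pyridine (neutral); total -1. So Cu + (-1) = 0, giving Cu = +1.
Ligands are named alphabetically: azido before phenanthroline before pyridine.

azido(1,10-phenanthroline)(pyridine)copper(I)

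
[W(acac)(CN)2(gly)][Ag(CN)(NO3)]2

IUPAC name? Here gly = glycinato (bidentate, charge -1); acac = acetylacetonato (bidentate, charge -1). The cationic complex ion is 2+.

(acetylacetonato)dicyano(glycinato)tungsten(VI) cyanonitratoargentate(I)

Both ions are complex: the cation is named first with the plain metal name, the anion second with the -ate form; each ion's ligands are alphabetised independently.
The complex cation is given as 2+; its ligand charges sum to -4, so W = +6.
With 2 anions per cation, each anion must be 2/2 = 1−.
Anion: ligand charges sum to -2; for the ion to be 1−, Ag = +1.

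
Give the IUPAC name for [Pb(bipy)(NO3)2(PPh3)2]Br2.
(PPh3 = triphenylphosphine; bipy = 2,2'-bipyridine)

The 2 bromide counter-ions carry a total charge of -2, so each complex ion is 2+.
Ligand charges: 2×nitrato (-1 each), 2×triphenylphosphine (neutral), 1×2,2'-bipyridine (neutral); total -2. So Pb + (-2) = 2+, giving Pb = +4.
Ligands are named alphabetically: bipyridine before nitrato before triphenylphosphine.

(2,2'-bipyridine)dinitratobis(triphenylphosphine)lead(IV) bromide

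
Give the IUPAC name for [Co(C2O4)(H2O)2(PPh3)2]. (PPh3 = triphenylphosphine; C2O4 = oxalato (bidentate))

There is no counter-ion, so the complex is neutral overall.
Ligand charges: 2×triphenylphosphine (neutral), 1×oxalato (-2 each), 2×aqua (neutral); total -2. So Co + (-2) = 0, giving Co = +2.
Ligands are named alphabetically: aqua before oxalato before triphenylphosphine.

diaquaoxalatobis(triphenylphosphine)cobalt(II)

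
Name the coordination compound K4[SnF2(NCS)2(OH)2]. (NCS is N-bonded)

The 4 potassium counter-ions carry a total charge of +4, so each complex ion is 4−.
Ligand charges: 2×fluoro (-1 each), 2×hydroxo (-1 each), 2×isothiocyanato (-1 each); total -6. So Sn + (-6) = 4−, giving Sn = +2.
The complex ion is anionic, so tin takes the -ate form stannate(II).

potassium difluorodihydroxodiisothiocyanatostannate(II)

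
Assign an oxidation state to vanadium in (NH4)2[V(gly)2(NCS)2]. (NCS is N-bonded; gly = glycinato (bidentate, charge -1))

+2

2 ammonium outside the brackets (+1 each) → the complex ion is 2−.
Ligand charges: 2×NCS = -2; 2×gly = -2; sum -4.
V + (-4) = 2− ⇒ V is +2.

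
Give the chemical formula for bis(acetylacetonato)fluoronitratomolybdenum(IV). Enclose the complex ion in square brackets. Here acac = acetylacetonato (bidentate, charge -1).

[Mo(acac)2F(NO3)]

Ligands: 1 nitrato (NO3, -1), 1 fluoro (F, -1), 2 acetylacetonato (acac, -1). Ligand charge sum = -4.
With Mo in oxidation state +4, the complex ion is [Mo...].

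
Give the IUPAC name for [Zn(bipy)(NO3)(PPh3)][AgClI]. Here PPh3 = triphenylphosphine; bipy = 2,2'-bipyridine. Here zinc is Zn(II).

Zn is given as +2; the cation's ligand charges sum to -1, so the complex cation is 1+.
A 1:1 salt means the anion carries the equal and opposite charge, 1−.
Anion: ligand charges sum to -2; for the ion to be 1−, Ag = +1.

(2,2'-bipyridine)nitrato(triphenylphosphine)zinc(II) chloroiodoargentate(I)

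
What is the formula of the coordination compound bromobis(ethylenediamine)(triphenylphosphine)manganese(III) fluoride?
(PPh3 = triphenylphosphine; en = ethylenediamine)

[MnBr(en)2(PPh3)]F2

Ligands: 1 bromo (Br, -1), 1 triphenylphosphine (PPh3, neutral), 2 ethylenediamine (en, neutral). Ligand charge sum = -1.
Charge balance with fluoride (-1) requires 1 complex ion per 2 fluoride.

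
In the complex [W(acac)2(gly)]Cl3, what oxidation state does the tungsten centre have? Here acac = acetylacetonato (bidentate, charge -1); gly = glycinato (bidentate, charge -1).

+6

3 chloride outside the brackets (-1 each) → the complex ion is 3+.
Ligand charges: 2×acac = -2; 1×gly = -1; sum -3.
W + (-3) = 3+ ⇒ W is +6.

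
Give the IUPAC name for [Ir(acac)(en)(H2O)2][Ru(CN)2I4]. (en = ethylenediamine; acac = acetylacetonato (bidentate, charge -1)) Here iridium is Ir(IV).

(acetylacetonato)diaqua(ethylenediamine)iridium(IV) dicyanotetraiodoruthenate(III)

Both ions are complex: the cation is named first with the plain metal name, the anion second with the -ate form; each ion's ligands are alphabetised independently.
Ir is given as +4; the cation's ligand charges sum to -1, so the complex cation is 3+.
A 1:1 salt means the anion carries the equal and opposite charge, 3−.
Anion: ligand charges sum to -6; for the ion to be 3−, Ru = +3.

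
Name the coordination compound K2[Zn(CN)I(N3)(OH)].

potassium azidocyanohydroxoiodozincate(II)

The 2 potassium counter-ions carry a total charge of +2, so each complex ion is 2−.
Ligand charges: 1×azido (-1 each), 1×cyano (-1 each), 1×iodo (-1 each), 1×hydroxo (-1 each); total -4. So Zn + (-4) = 2−, giving Zn = +2.
Ligands are named alphabetically: azido before cyano before hydroxo before iodo.
The complex ion is anionic, so zinc takes the -ate form zincate(II).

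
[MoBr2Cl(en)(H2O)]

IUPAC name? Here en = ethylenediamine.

aquadibromochloro(ethylenediamine)molybdenum(III)

There is no counter-ion, so the complex is neutral overall.
Ligand charges: 2×bromo (-1 each), 1×ethylenediamine (neutral), 1×aqua (neutral), 1×chloro (-1 each); total -3. So Mo + (-3) = 0, giving Mo = +3.
Ligands are named alphabetically: aqua before bromo before chloro before ethylenediamine.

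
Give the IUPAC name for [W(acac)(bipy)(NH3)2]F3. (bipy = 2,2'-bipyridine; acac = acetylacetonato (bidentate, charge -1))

The 3 fluoride counter-ions carry a total charge of -3, so each complex ion is 3+.
Ligand charges: 2×ammine (neutral), 1×2,2'-bipyridine (neutral), 1×acetylacetonato (-1 each); total -1. So W + (-1) = 3+, giving W = +4.
Ligands are named alphabetically: acetylacetonato before ammine before bipyridine.

(acetylacetonato)diammine(2,2'-bipyridine)tungsten(IV) fluoride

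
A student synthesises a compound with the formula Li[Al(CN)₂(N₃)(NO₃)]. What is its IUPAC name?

The 1 lithium counter-ion carries a total charge of +1, so each complex ion is 1−.
Ligand charges: 2×cyano (-1 each), 1×azido (-1 each), 1×nitrato (-1 each); total -4. So Al + (-4) = 1−, giving Al = +3.
The complex ion is anionic, so aluminium takes the -ate form aluminate(III).

lithium azidodicyanonitratoaluminate(III)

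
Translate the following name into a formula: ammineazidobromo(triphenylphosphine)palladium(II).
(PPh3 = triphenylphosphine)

Ligands: 1 ammine (NH3, neutral), 1 triphenylphosphine (PPh3, neutral), 1 azido (N3, -1), 1 bromo (Br, -1). Ligand charge sum = -2.
With Pd in oxidation state +2, the complex ion is [Pd...].

[PdBr(N3)(NH3)(PPh3)]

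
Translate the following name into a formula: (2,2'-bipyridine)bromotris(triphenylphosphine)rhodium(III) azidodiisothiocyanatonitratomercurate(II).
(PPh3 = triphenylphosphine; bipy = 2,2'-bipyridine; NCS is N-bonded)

[Rh(bipy)Br(PPh3)3][Hg(N3)(NCS)2(NO3)]

Cation [Rh…]: ligand charges -1, Rh(III) ⇒ ion charge 2+.
Anion [Hg…]: ligand charges -4, Hg(II) ⇒ ion charge 2−.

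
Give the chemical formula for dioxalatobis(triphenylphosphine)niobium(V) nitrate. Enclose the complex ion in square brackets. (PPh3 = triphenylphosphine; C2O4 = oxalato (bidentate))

Ligands: 2 triphenylphosphine (PPh3, neutral), 2 oxalato (C2O4, -2). Ligand charge sum = -4.
With Nb in oxidation state +5, the complex ion is [Nb...]^1+.
Charge balance with nitrate (-1) requires 1 complex ion per 1 nitrate.

[Nb(C2O4)2(PPh3)2]NO3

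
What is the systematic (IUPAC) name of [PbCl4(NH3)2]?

There is no counter-ion, so the complex is neutral overall.
Ligand charges: 2×ammine (neutral), 4×chloro (-1 each); total -4. So Pb + (-4) = 0, giving Pb = +4.
Ligands are named alphabetically: ammine before chloro.

diamminetetrachlorolead(IV)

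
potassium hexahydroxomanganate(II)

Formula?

K4[Mn(OH)6]

Ligands: 6 hydroxo (OH, -1). Ligand charge sum = -6.
With Mn in oxidation state +2, the complex ion is [Mn...]^4−.
Charge balance with potassium (+1) requires 1 complex ion per 4 potassium.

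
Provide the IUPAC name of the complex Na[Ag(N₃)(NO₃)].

The 1 sodium counter-ion carries a total charge of +1, so each complex ion is 1−.
Ligand charges: 1×nitrato (-1 each), 1×azido (-1 each); total -2. So Ag + (-2) = 1−, giving Ag = +1.
Ligands are named alphabetically: azido before nitrato.
The complex ion is anionic, so silver takes the -ate form argentate(I).

sodium azidonitratoargentate(I)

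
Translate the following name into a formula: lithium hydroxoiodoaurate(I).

Ligands: 1 iodo (I, -1), 1 hydroxo (OH, -1). Ligand charge sum = -2.
Charge balance with lithium (+1) requires 1 complex ion per 1 lithium.

Li[AuI(OH)]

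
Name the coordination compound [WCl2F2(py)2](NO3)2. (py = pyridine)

dichlorodifluorobis(pyridine)tungsten(VI) nitrate

The 2 nitrate counter-ions carry a total charge of -2, so each complex ion is 2+.
Ligand charges: 2×pyridine (neutral), 2×chloro (-1 each), 2×fluoro (-1 each); total -4. So W + (-4) = 2+, giving W = +6.
Ligands are named alphabetically: chloro before fluoro before pyridine.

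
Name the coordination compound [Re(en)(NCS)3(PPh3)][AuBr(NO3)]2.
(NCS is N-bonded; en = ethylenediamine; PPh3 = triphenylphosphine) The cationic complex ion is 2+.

(ethylenediamine)triisothiocyanato(triphenylphosphine)rhenium(V) bromonitratoaurate(I)

Both ions are complex: the cation is named first with the plain metal name, the anion second with the -ate form; each ion's ligands are alphabetised independently.
The complex cation is given as 2+; its ligand charges sum to -3, so Re = +5.
With 2 anions per cation, each anion must be 2/2 = 1−.
Anion: ligand charges sum to -2; for the ion to be 1−, Au = +1.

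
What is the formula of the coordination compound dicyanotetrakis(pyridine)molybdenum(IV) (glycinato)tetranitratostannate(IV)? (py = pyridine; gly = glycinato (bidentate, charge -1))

[Mo(CN)2(py)4][Sn(gly)(NO3)4]2

Cation [Mo…]: ligand charges -2, Mo(IV) ⇒ ion charge 2+.
Anion [Sn…]: ligand charges -5, Sn(IV) ⇒ ion charge 1−.
One 2+ cation requires 2 of the 1− anion.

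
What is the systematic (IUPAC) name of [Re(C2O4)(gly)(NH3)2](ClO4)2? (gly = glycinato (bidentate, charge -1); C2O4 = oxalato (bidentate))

The 2 perchlorate counter-ions carry a total charge of -2, so each complex ion is 2+.
Ligand charges: 1×glycinato (-1 each), 1×oxalato (-2 each), 2×ammine (neutral); total -3. So Re + (-3) = 2+, giving Re = +5.
Ligands are named alphabetically: ammine before glycinato before oxalato.

diammine(glycinato)oxalatorhenium(V) perchlorate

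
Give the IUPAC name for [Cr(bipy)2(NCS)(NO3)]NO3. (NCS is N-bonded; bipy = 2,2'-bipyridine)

bis(2,2'-bipyridine)isothiocyanatonitratochromium(III) nitrate

The 1 nitrate counter-ion carries a total charge of -1, so each complex ion is 1+.
Ligand charges: 1×isothiocyanato (-1 each), 1×nitrato (-1 each), 2×2,2'-bipyridine (neutral); total -2. So Cr + (-2) = 1+, giving Cr = +3.
Ligands are named alphabetically: bipyridine before isothiocyanato before nitrato.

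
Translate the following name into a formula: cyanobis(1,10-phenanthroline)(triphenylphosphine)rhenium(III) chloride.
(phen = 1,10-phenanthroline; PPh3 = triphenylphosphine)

Ligands: 1 cyano (CN, -1), 2 1,10-phenanthroline (phen, neutral), 1 triphenylphosphine (PPh3, neutral). Ligand charge sum = -1.
With Re in oxidation state +3, the complex ion is [Re...]^2+.
Charge balance with chloride (-1) requires 1 complex ion per 2 chloride.

[Re(CN)(phen)2(PPh3)]Cl2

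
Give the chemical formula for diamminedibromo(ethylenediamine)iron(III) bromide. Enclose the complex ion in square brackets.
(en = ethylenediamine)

[FeBr2(en)(NH3)2]Br

Ligands: 1 ethylenediamine (en, neutral), 2 bromo (Br, -1), 2 ammine (NH3, neutral). Ligand charge sum = -2.
Charge balance with bromide (-1) requires 1 complex ion per 1 bromide.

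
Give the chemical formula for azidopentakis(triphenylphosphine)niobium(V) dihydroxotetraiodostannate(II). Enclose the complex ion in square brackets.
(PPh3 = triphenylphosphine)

[Nb(N3)(PPh3)5][SnI4(OH)2]

Cation [Nb…]: ligand charges -1, Nb(V) ⇒ ion charge 4+.
Anion [Sn…]: ligand charges -6, Sn(II) ⇒ ion charge 4−.
One 4+ cation balances one 4− anion.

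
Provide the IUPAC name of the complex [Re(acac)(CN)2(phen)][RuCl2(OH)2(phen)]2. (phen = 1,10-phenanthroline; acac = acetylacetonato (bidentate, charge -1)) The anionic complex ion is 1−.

The complex anion is given as 1−; its ligand charges sum to -4, so Ru = +3.
With 2 anions per cation, the cation must be 2×1 = 2+.
Cation: ligand charges sum to -3; for the ion to be 2+, Re = +5.

(acetylacetonato)dicyano(1,10-phenanthroline)rhenium(V) dichlorodihydroxo(1,10-phenanthroline)ruthenate(III)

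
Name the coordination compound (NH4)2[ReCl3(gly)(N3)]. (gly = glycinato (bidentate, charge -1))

The 2 ammonium counter-ions carry a total charge of +2, so each complex ion is 2−.
Ligand charges: 1×azido (-1 each), 3×chloro (-1 each), 1×glycinato (-1 each); total -5. So Re + (-5) = 2−, giving Re = +3.
The complex ion is anionic, so rhenium takes the -ate form rhenate(III).

ammonium azidotrichloro(glycinato)rhenate(III)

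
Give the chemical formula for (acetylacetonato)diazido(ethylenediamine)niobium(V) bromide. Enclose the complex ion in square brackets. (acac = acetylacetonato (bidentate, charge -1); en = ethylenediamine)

Ligands: 1 acetylacetonato (acac, -1), 2 azido (N3, -1), 1 ethylenediamine (en, neutral). Ligand charge sum = -3.
With Nb in oxidation state +5, the complex ion is [Nb...]^2+.
Charge balance with bromide (-1) requires 1 complex ion per 2 bromide.

[Nb(acac)(en)(N3)2]Br2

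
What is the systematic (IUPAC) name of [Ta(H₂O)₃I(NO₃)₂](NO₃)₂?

The 2 nitrate counter-ions carry a total charge of -2, so each complex ion is 2+.
Ligand charges: 3×aqua (neutral), 1×iodo (-1 each), 2×nitrato (-1 each); total -3. So Ta + (-3) = 2+, giving Ta = +5.
Ligands are named alphabetically: aqua before iodo before nitrato.

triaquaiododinitratotantalum(V) nitrate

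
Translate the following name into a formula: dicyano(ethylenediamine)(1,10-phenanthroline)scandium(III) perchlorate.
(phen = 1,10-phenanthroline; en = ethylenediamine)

Ligands: 2 cyano (CN, -1), 1 1,10-phenanthroline (phen, neutral), 1 ethylenediamine (en, neutral). Ligand charge sum = -2.
With Sc in oxidation state +3, the complex ion is [Sc...]^1+.
Charge balance with perchlorate (-1) requires 1 complex ion per 1 perchlorate.

[Sc(CN)2(en)(phen)]ClO4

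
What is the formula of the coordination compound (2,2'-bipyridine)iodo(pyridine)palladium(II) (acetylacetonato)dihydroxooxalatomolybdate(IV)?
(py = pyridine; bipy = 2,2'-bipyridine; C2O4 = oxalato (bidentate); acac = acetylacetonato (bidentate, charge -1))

[Pd(bipy)I(py)][Mo(acac)(C2O4)(OH)2]

Cation [Pd…]: ligand charges -1, Pd(II) ⇒ ion charge 1+.
Anion [Mo…]: ligand charges -5, Mo(IV) ⇒ ion charge 1−.
One 1+ cation balances one 1− anion.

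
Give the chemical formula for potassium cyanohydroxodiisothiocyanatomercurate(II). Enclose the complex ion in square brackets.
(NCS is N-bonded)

K2[Hg(CN)(NCS)2(OH)]

Ligands: 1 cyano (CN, -1), 2 isothiocyanato (NCS, -1), 1 hydroxo (OH, -1). Ligand charge sum = -4.
With Hg in oxidation state +2, the complex ion is [Hg...]^2−.
Charge balance with potassium (+1) requires 1 complex ion per 2 potassium.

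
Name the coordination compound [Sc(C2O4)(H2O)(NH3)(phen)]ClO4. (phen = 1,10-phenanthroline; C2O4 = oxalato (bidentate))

ammineaquaoxalato(1,10-phenanthroline)scandium(III) perchlorate

The 1 perchlorate counter-ion carries a total charge of -1, so each complex ion is 1+.
Ligand charges: 1×aqua (neutral), 1×ammine (neutral), 1×1,10-phenanthroline (neutral), 1×oxalato (-2 each); total -2. So Sc + (-2) = 1+, giving Sc = +3.
Ligands are named alphabetically: ammine before aqua before oxalato before phenanthroline.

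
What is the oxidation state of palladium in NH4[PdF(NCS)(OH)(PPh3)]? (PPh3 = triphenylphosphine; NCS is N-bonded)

1 ammonium outside the brackets (+1 each) → the complex ion is 1−.
Ligand charges: 1×F = -1; 1×OH = -1; 1×PPh3 neutral; 1×NCS = -1; sum -3.
Pd + (-3) = 1− ⇒ Pd is +2.

+2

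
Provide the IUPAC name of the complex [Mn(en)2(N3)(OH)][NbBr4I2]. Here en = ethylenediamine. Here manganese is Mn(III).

azidobis(ethylenediamine)hydroxomanganese(III) tetrabromodiiodoniobate(V)

Mn is given as +3; the cation's ligand charges sum to -2, so the complex cation is 1+.
A 1:1 salt means the anion carries the equal and opposite charge, 1−.
Anion: ligand charges sum to -6; for the ion to be 1−, Nb = +5.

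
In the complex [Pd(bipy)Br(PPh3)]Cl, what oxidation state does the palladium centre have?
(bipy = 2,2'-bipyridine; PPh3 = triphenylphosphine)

+2

1 chloride outside the brackets (-1 each) → the complex ion is 1+.
Ligand charges: 1×Br = -1; 1×bipy neutral; 1×PPh3 neutral; sum -1.
Pd + (-1) = 1+ ⇒ Pd is +2.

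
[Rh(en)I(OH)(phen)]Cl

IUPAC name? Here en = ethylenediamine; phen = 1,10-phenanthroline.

The 1 chloride counter-ion carries a total charge of -1, so each complex ion is 1+.
Ligand charges: 1×hydroxo (-1 each), 1×iodo (-1 each), 1×ethylenediamine (neutral), 1×1,10-phenanthroline (neutral); total -2. So Rh + (-2) = 1+, giving Rh = +3.
Ligands are named alphabetically: ethylenediamine before hydroxo before iodo before phenanthroline.

(ethylenediamine)hydroxoiodo(1,10-phenanthroline)rhodium(III) chloride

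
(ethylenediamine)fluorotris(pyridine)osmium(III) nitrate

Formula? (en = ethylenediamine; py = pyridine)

[Os(en)F(py)3](NO3)2

Ligands: 1 fluoro (F, -1), 1 ethylenediamine (en, neutral), 3 pyridine (py, neutral). Ligand charge sum = -1.
With Os in oxidation state +3, the complex ion is [Os...]^2+.
Charge balance with nitrate (-1) requires 1 complex ion per 2 nitrate.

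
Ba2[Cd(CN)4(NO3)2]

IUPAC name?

The 2 barium counter-ions carry a total charge of +4, so each complex ion is 4−.
Ligand charges: 4×cyano (-1 each), 2×nitrato (-1 each); total -6. So Cd + (-6) = 4−, giving Cd = +2.
The complex ion is anionic, so cadmium takes the -ate form cadmate(II).

barium tetracyanodinitratocadmate(II)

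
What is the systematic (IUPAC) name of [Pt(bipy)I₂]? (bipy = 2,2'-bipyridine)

There is no counter-ion, so the complex is neutral overall.
Ligand charges: 1×2,2'-bipyridine (neutral), 2×iodo (-1 each); total -2. So Pt + (-2) = 0, giving Pt = +2.
Ligands are named alphabetically: bipyridine before iodo.

(2,2'-bipyridine)diiodoplatinum(II)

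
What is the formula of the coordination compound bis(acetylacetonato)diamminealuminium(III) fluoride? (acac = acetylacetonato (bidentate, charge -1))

[Al(acac)2(NH3)2]F

Ligands: 2 ammine (NH3, neutral), 2 acetylacetonato (acac, -1). Ligand charge sum = -2.
Charge balance with fluoride (-1) requires 1 complex ion per 1 fluoride.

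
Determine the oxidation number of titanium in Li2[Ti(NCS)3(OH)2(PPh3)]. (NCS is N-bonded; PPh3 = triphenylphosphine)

2 lithium outside the brackets (+1 each) → the complex ion is 2−.
Ligand charges: 3×NCS = -3; 2×OH = -2; 1×PPh3 neutral; sum -5.
Ti + (-5) = 2− ⇒ Ti is +3.

+3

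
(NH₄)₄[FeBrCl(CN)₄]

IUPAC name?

ammonium bromochlorotetracyanoferrate(II)

The 4 ammonium counter-ions carry a total charge of +4, so each complex ion is 4−.
Ligand charges: 4×cyano (-1 each), 1×bromo (-1 each), 1×chloro (-1 each); total -6. So Fe + (-6) = 4−, giving Fe = +2.
The complex ion is anionic, so iron takes the -ate form ferrate(II).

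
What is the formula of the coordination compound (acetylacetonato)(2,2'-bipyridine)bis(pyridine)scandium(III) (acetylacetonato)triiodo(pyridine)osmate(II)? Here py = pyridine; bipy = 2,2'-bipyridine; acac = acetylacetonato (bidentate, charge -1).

[Sc(acac)(bipy)(py)2][Os(acac)I3(py)]

Cation [Sc…]: ligand charges -1, Sc(III) ⇒ ion charge 2+.
Anion [Os…]: ligand charges -4, Os(II) ⇒ ion charge 2−.
One 2+ cation balances one 2− anion.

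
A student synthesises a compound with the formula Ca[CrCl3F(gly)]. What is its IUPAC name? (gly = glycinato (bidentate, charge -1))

calcium trichlorofluoro(glycinato)chromate(III)

The 1 calcium counter-ion carries a total charge of +2, so each complex ion is 2−.
Ligand charges: 1×fluoro (-1 each), 3×chloro (-1 each), 1×glycinato (-1 each); total -5. So Cr + (-5) = 2−, giving Cr = +3.
The complex ion is anionic, so chromium takes the -ate form chromate(III).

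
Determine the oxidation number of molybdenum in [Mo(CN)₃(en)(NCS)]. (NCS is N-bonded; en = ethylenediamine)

+4

No counter-ion: the bracketed complex is neutral.
Ligand charges: 3×CN = -3; 1×NCS = -1; 1×en neutral; sum -4.
Mo + (-4) = 0 ⇒ Mo is +4.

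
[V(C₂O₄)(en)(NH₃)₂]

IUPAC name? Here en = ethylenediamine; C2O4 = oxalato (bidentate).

There is no counter-ion, so the complex is neutral overall.
Ligand charges: 2×ammine (neutral), 1×ethylenediamine (neutral), 1×oxalato (-2 each); total -2. So V + (-2) = 0, giving V = +2.
Ligands are named alphabetically: ammine before ethylenediamine before oxalato.

diammine(ethylenediamine)oxalatovanadium(II)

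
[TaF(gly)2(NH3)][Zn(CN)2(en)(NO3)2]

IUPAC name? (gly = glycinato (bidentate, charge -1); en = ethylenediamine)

amminefluorobis(glycinato)tantalum(V) dicyano(ethylenediamine)dinitratozincate(II)

Zinc is always +2 in its complexes; the anion's ligand charges sum to -4, so the complex anion is 2−.
A 1:1 salt means the cation carries the equal and opposite charge, 2+.
Cation: ligand charges sum to -3; for the ion to be 2+, Ta = +5.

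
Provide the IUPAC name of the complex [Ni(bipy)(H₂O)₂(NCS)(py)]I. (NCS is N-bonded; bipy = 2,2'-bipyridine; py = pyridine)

diaqua(2,2'-bipyridine)isothiocyanato(pyridine)nickel(II) iodide

The 1 iodide counter-ion carries a total charge of -1, so each complex ion is 1+.
Ligand charges: 1×isothiocyanato (-1 each), 1×2,2'-bipyridine (neutral), 1×pyridine (neutral), 2×aqua (neutral); total -1. So Ni + (-1) = 1+, giving Ni = +2.
Ligands are named alphabetically: aqua before bipyridine before isothiocyanato before pyridine.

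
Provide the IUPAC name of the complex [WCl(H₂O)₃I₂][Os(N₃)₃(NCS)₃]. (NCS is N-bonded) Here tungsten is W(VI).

triaquachlorodiiodotungsten(VI) triazidotriisothiocyanatoosmate(III)

Both ions are complex: the cation is named first with the plain metal name, the anion second with the -ate form; each ion's ligands are alphabetised independently.
W is given as +6; the cation's ligand charges sum to -3, so the complex cation is 3+.
A 1:1 salt means the anion carries the equal and opposite charge, 3−.
Anion: ligand charges sum to -6; for the ion to be 3−, Os = +3.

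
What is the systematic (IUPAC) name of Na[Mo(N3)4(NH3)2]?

The 1 sodium counter-ion carries a total charge of +1, so each complex ion is 1−.
Ligand charges: 4×azido (-1 each), 2×ammine (neutral); total -4. So Mo + (-4) = 1−, giving Mo = +3.
Ligands are named alphabetically: ammine before azido.
The complex ion is anionic, so molybdenum takes the -ate form molybdate(III).

sodium diamminetetraazidomolybdate(III)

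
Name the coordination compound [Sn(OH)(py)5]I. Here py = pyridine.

hydroxopentakis(pyridine)tin(II) iodide

The 1 iodide counter-ion carries a total charge of -1, so each complex ion is 1+.
Ligand charges: 1×hydroxo (-1 each), 5×pyridine (neutral); total -1. So Sn + (-1) = 1+, giving Sn = +2.
Ligands are named alphabetically: hydroxo before pyridine.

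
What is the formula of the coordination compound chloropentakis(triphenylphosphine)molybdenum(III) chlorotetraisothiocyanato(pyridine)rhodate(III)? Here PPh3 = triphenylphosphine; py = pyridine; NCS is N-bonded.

Cation [Mo…]: ligand charges -1, Mo(III) ⇒ ion charge 2+.
Anion [Rh…]: ligand charges -5, Rh(III) ⇒ ion charge 2−.
One 2+ cation balances one 2− anion.

[MoCl(PPh3)5][RhCl(NCS)4(py)]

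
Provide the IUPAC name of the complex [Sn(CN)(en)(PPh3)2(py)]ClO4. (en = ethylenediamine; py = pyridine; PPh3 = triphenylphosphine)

The 1 perchlorate counter-ion carries a total charge of -1, so each complex ion is 1+.
Ligand charges: 1×ethylenediamine (neutral), 1×pyridine (neutral), 2×triphenylphosphine (neutral), 1×cyano (-1 each); total -1. So Sn + (-1) = 1+, giving Sn = +2.
Ligands are named alphabetically: cyano before ethylenediamine before pyridine before triphenylphosphine.

cyano(ethylenediamine)(pyridine)bis(triphenylphosphine)tin(II) perchlorate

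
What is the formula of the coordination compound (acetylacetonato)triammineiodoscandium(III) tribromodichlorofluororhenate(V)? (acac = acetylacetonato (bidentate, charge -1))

[Sc(acac)I(NH3)3][ReBr3Cl2F]

Cation [Sc…]: ligand charges -2, Sc(III) ⇒ ion charge 1+.
Anion [Re…]: ligand charges -6, Re(V) ⇒ ion charge 1−.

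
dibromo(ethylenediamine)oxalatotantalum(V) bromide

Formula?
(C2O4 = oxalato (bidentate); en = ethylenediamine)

[TaBr2(C2O4)(en)]Br

Ligands: 2 bromo (Br, -1), 1 oxalato (C2O4, -2), 1 ethylenediamine (en, neutral). Ligand charge sum = -4.
With Ta in oxidation state +5, the complex ion is [Ta...]^1+.
Charge balance with bromide (-1) requires 1 complex ion per 1 bromide.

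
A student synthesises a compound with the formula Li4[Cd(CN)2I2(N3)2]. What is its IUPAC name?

lithium diazidodicyanodiiodocadmate(II)

The 4 lithium counter-ions carry a total charge of +4, so each complex ion is 4−.
Ligand charges: 2×azido (-1 each), 2×cyano (-1 each), 2×iodo (-1 each); total -6. So Cd + (-6) = 4−, giving Cd = +2.
The complex ion is anionic, so cadmium takes the -ate form cadmate(II).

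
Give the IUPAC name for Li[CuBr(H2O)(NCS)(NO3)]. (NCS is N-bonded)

The 1 lithium counter-ion carries a total charge of +1, so each complex ion is 1−.
Ligand charges: 1×aqua (neutral), 1×isothiocyanato (-1 each), 1×nitrato (-1 each), 1×bromo (-1 each); total -3. So Cu + (-3) = 1−, giving Cu = +2.
Ligands are named alphabetically: aqua before bromo before isothiocyanato before nitrato.
The complex ion is anionic, so copper takes the -ate form cuprate(II).

lithium aquabromoisothiocyanatonitratocuprate(II)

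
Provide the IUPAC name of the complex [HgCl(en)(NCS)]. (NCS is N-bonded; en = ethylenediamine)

chloro(ethylenediamine)isothiocyanatomercury(II)

There is no counter-ion, so the complex is neutral overall.
Ligand charges: 1×isothiocyanato (-1 each), 1×chloro (-1 each), 1×ethylenediamine (neutral); total -2. So Hg + (-2) = 0, giving Hg = +2.
Ligands are named alphabetically: chloro before ethylenediamine before isothiocyanato.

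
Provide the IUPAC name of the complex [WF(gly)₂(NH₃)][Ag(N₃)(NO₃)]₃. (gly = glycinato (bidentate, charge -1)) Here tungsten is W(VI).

amminefluorobis(glycinato)tungsten(VI) azidonitratoargentate(I)

Both ions are complex: the cation is named first with the plain metal name, the anion second with the -ate form; each ion's ligands are alphabetised independently.
W is given as +6; the cation's ligand charges sum to -3, so the complex cation is 3+.
With 3 anions per cation, each anion must be 3/3 = 1−.
Anion: ligand charges sum to -2; for the ion to be 1−, Ag = +1.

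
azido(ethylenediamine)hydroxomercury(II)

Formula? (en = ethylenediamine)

[Hg(en)(N3)(OH)]

Ligands: 1 azido (N3, -1), 1 hydroxo (OH, -1), 1 ethylenediamine (en, neutral). Ligand charge sum = -2.
With Hg in oxidation state +2, the complex ion is [Hg...].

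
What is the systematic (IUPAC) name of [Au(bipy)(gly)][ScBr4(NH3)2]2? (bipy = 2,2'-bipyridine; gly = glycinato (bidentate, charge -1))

Both ions are complex: the cation is named first with the plain metal name, the anion second with the -ate form; each ion's ligands are alphabetised independently.
Scandium is always +3 in its complexes; the anion's ligand charges sum to -4, so the complex anion is 1−.
With 2 anions per cation, the cation must be 2×1 = 2+.
Cation: ligand charges sum to -1; for the ion to be 2+, Au = +3.

(2,2'-bipyridine)(glycinato)gold(III) diamminetetrabromoscandate(III)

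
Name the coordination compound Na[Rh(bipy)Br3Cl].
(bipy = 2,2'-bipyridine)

sodium (2,2'-bipyridine)tribromochlororhodate(III)

The 1 sodium counter-ion carries a total charge of +1, so each complex ion is 1−.
Ligand charges: 1×chloro (-1 each), 3×bromo (-1 each), 1×2,2'-bipyridine (neutral); total -4. So Rh + (-4) = 1−, giving Rh = +3.
The complex ion is anionic, so rhodium takes the -ate form rhodate(III).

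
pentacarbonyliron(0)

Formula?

Ligands: 5 carbonyl (CO, neutral). Ligand charge sum = 0.
With Fe in oxidation state 0, the complex ion is [Fe...].

[Fe(CO)5]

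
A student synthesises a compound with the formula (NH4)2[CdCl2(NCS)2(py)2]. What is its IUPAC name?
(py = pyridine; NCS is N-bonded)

ammonium dichlorodiisothiocyanatobis(pyridine)cadmate(II)

The 2 ammonium counter-ions carry a total charge of +2, so each complex ion is 2−.
Ligand charges: 2×chloro (-1 each), 2×pyridine (neutral), 2×isothiocyanato (-1 each); total -4. So Cd + (-4) = 2−, giving Cd = +2.
Ligands are named alphabetically: chloro before isothiocyanato before pyridine.
The complex ion is anionic, so cadmium takes the -ate form cadmate(II).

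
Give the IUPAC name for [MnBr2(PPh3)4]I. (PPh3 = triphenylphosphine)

dibromotetrakis(triphenylphosphine)manganese(III) iodide

The 1 iodide counter-ion carries a total charge of -1, so each complex ion is 1+.
Ligand charges: 4×triphenylphosphine (neutral), 2×bromo (-1 each); total -2. So Mn + (-2) = 1+, giving Mn = +3.
Ligands are named alphabetically: bromo before triphenylphosphine.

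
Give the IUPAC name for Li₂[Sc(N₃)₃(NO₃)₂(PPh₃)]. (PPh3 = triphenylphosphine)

lithium triazidodinitrato(triphenylphosphine)scandate(III)

The 2 lithium counter-ions carry a total charge of +2, so each complex ion is 2−.
Ligand charges: 3×azido (-1 each), 2×nitrato (-1 each), 1×triphenylphosphine (neutral); total -5. So Sc + (-5) = 2−, giving Sc = +3.
The complex ion is anionic, so scandium takes the -ate form scandate(III).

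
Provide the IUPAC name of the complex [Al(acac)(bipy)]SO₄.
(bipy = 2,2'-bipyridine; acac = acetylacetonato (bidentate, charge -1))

(acetylacetonato)(2,2'-bipyridine)aluminium(III) sulfate

The 1 sulfate counter-ion carries a total charge of -2, so each complex ion is 2+.
Ligand charges: 1×2,2'-bipyridine (neutral), 1×acetylacetonato (-1 each); total -1. So Al + (-1) = 2+, giving Al = +3.
Ligands are named alphabetically: acetylacetonato before bipyridine.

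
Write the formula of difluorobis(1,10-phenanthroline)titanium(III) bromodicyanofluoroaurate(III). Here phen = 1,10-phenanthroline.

[TiF2(phen)2][AuBr(CN)2F]

Cation [Ti…]: ligand charges -2, Ti(III) ⇒ ion charge 1+.
Anion [Au…]: ligand charges -4, Au(III) ⇒ ion charge 1−.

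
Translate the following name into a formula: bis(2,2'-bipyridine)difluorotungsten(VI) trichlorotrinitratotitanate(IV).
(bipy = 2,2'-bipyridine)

[W(bipy)2F2][TiCl3(NO3)3]2

Cation [W…]: ligand charges -2, W(VI) ⇒ ion charge 4+.
Anion [Ti…]: ligand charges -6, Ti(IV) ⇒ ion charge 2−.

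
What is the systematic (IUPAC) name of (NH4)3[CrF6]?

ammonium hexafluorochromate(III)

The 3 ammonium counter-ions carry a total charge of +3, so each complex ion is 3−.
Ligand charges: 6×fluoro (-1 each); total -6. So Cr + (-6) = 3−, giving Cr = +3.
The complex ion is anionic, so chromium takes the -ate form chromate(III).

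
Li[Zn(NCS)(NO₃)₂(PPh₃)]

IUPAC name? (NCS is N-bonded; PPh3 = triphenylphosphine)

lithium isothiocyanatodinitrato(triphenylphosphine)zincate(II)

The 1 lithium counter-ion carries a total charge of +1, so each complex ion is 1−.
Ligand charges: 1×isothiocyanato (-1 each), 1×triphenylphosphine (neutral), 2×nitrato (-1 each); total -3. So Zn + (-3) = 1−, giving Zn = +2.
The complex ion is anionic, so zinc takes the -ate form zincate(II).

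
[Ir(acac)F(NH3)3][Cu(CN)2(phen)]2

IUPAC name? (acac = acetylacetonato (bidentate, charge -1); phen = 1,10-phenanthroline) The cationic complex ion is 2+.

(acetylacetonato)triamminefluoroiridium(IV) dicyano(1,10-phenanthroline)cuprate(I)

Both ions are complex: the cation is named first with the plain metal name, the anion second with the -ate form; each ion's ligands are alphabetised independently.
The complex cation is given as 2+; its ligand charges sum to -2, so Ir = +4.
With 2 anions per cation, each anion must be 2/2 = 1−.
Anion: ligand charges sum to -2; for the ion to be 1−, Cu = +1.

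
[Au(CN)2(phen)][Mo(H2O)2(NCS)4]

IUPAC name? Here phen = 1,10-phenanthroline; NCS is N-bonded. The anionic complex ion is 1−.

The complex anion is given as 1−; its ligand charges sum to -4, so Mo = +3.
A 1:1 salt means the cation carries the equal and opposite charge, 1+.
Cation: ligand charges sum to -2; for the ion to be 1+, Au = +3.

dicyano(1,10-phenanthroline)gold(III) diaquatetraisothiocyanatomolybdate(III)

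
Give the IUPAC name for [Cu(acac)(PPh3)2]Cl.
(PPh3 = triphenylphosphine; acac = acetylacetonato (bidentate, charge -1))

(acetylacetonato)bis(triphenylphosphine)copper(II) chloride

The 1 chloride counter-ion carries a total charge of -1, so each complex ion is 1+.
Ligand charges: 2×triphenylphosphine (neutral), 1×acetylacetonato (-1 each); total -1. So Cu + (-1) = 1+, giving Cu = +2.
Ligands are named alphabetically: acetylacetonato before triphenylphosphine.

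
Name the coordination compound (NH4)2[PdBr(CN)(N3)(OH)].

The 2 ammonium counter-ions carry a total charge of +2, so each complex ion is 2−.
Ligand charges: 1×cyano (-1 each), 1×bromo (-1 each), 1×azido (-1 each), 1×hydroxo (-1 each); total -4. So Pd + (-4) = 2−, giving Pd = +2.
Ligands are named alphabetically: azido before bromo before cyano before hydroxo.
The complex ion is anionic, so palladium takes the -ate form palladate(II).

ammonium azidobromocyanohydroxopalladate(II)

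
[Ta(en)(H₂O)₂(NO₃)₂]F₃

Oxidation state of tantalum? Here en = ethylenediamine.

+5

3 fluoride outside the brackets (-1 each) → the complex ion is 3+.
Ligand charges: 2×NO3 = -2; 1×en neutral; 2×H2O neutral; sum -2.
Ta + (-2) = 3+ ⇒ Ta is +5.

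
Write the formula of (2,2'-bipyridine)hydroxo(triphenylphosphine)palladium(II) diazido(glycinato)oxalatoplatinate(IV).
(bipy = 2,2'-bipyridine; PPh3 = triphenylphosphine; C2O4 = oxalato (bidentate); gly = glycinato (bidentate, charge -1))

Cation [Pd…]: ligand charges -1, Pd(II) ⇒ ion charge 1+.
Anion [Pt…]: ligand charges -5, Pt(IV) ⇒ ion charge 1−.
One 1+ cation balances one 1− anion.

[Pd(bipy)(OH)(PPh3)][Pt(C2O4)(gly)(N3)2]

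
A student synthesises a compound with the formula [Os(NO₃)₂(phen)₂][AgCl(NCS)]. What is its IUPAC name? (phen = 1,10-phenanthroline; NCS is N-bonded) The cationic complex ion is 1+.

Both ions are complex: the cation is named first with the plain metal name, the anion second with the -ate form; each ion's ligands are alphabetised independently.
The complex cation is given as 1+; its ligand charges sum to -2, so Os = +3.
A 1:1 salt means the anion carries the equal and opposite charge, 1−.
Anion: ligand charges sum to -2; for the ion to be 1−, Ag = +1.

dinitratobis(1,10-phenanthroline)osmium(III) chloroisothiocyanatoargentate(I)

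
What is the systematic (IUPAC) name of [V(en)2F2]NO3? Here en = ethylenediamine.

bis(ethylenediamine)difluorovanadium(III) nitrate

The 1 nitrate counter-ion carries a total charge of -1, so each complex ion is 1+.
Ligand charges: 2×ethylenediamine (neutral), 2×fluoro (-1 each); total -2. So V + (-2) = 1+, giving V = +3.
Ligands are named alphabetically: ethylenediamine before fluoro.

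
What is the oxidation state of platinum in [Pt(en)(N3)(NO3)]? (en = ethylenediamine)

+2

No counter-ion: the bracketed complex is neutral.
Ligand charges: 1×en neutral; 1×N3 = -1; 1×NO3 = -1; sum -2.
Pt + (-2) = 0 ⇒ Pt is +2.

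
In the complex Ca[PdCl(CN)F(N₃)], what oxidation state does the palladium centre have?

1 calcium outside the brackets (+2 each) → the complex ion is 2−.
Ligand charges: 1×N3 = -1; 1×Cl = -1; 1×F = -1; 1×CN = -1; sum -4.
Pd + (-4) = 2− ⇒ Pd is +2.

+2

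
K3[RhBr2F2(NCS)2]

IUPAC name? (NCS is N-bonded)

The 3 potassium counter-ions carry a total charge of +3, so each complex ion is 3−.
Ligand charges: 2×isothiocyanato (-1 each), 2×fluoro (-1 each), 2×bromo (-1 each); total -6. So Rh + (-6) = 3−, giving Rh = +3.
The complex ion is anionic, so rhodium takes the -ate form rhodate(III).

potassium dibromodifluorodiisothiocyanatorhodate(III)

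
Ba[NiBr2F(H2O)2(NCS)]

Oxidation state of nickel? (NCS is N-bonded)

+2

1 barium outside the brackets (+2 each) → the complex ion is 2−.
Ligand charges: 2×Br = -2; 2×H2O neutral; 1×NCS = -1; 1×F = -1; sum -4.
Ni + (-4) = 2− ⇒ Ni is +2.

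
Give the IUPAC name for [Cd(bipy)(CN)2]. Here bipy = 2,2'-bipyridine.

(2,2'-bipyridine)dicyanocadmium(II)

There is no counter-ion, so the complex is neutral overall.
Ligand charges: 1×2,2'-bipyridine (neutral), 2×cyano (-1 each); total -2. So Cd + (-2) = 0, giving Cd = +2.
Ligands are named alphabetically: bipyridine before cyano.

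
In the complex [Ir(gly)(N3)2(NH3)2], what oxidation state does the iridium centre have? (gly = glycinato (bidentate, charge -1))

+3

No counter-ion: the bracketed complex is neutral.
Ligand charges: 1×gly = -1; 2×NH3 neutral; 2×N3 = -2; sum -3.
Ir + (-3) = 0 ⇒ Ir is +3.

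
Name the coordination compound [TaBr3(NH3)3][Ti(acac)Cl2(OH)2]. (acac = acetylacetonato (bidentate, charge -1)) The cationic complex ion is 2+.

triamminetribromotantalum(V) (acetylacetonato)dichlorodihydroxotitanate(III)

Both ions are complex: the cation is named first with the plain metal name, the anion second with the -ate form; each ion's ligands are alphabetised independently.
The complex cation is given as 2+; its ligand charges sum to -3, so Ta = +5.
A 1:1 salt means the anion carries the equal and opposite charge, 2−.
Anion: ligand charges sum to -5; for the ion to be 2−, Ti = +3.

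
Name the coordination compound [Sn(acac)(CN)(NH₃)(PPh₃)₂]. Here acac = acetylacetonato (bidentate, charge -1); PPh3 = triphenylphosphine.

There is no counter-ion, so the complex is neutral overall.
Ligand charges: 1×acetylacetonato (-1 each), 2×triphenylphosphine (neutral), 1×cyano (-1 each), 1×ammine (neutral); total -2. So Sn + (-2) = 0, giving Sn = +2.
Ligands are named alphabetically: acetylacetonato before ammine before cyano before triphenylphosphine.

(acetylacetonato)amminecyanobis(triphenylphosphine)tin(II)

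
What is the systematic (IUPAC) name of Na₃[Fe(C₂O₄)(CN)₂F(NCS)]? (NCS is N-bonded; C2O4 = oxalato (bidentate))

The 3 sodium counter-ions carry a total charge of +3, so each complex ion is 3−.
Ligand charges: 1×isothiocyanato (-1 each), 2×cyano (-1 each), 1×oxalato (-2 each), 1×fluoro (-1 each); total -6. So Fe + (-6) = 3−, giving Fe = +3.
Ligands are named alphabetically: cyano before fluoro before isothiocyanato before oxalato.
The complex ion is anionic, so iron takes the -ate form ferrate(III).

sodium dicyanofluoroisothiocyanatooxalatoferrate(III)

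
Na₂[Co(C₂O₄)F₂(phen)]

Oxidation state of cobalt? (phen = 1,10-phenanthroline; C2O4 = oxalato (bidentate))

2 sodium outside the brackets (+1 each) → the complex ion is 2−.
Ligand charges: 1×phen neutral; 2×F = -2; 1×C2O4 = -2; sum -4.
Co + (-4) = 2− ⇒ Co is +2.

+2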